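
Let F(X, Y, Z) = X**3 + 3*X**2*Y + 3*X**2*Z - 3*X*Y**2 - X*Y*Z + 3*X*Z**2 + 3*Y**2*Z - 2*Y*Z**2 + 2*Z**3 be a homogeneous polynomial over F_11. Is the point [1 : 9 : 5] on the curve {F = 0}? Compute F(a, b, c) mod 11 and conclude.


F(1,9,5) ≡ 9 (mod 11); P is NOT on the curve.

Evaluate F(1, 9, 5) term-by-term (mod 11).
  X**3 ↦ 1·1·1·1 = 1
  3*X**2*Y ↦ 3·1·9·1 = 27
  3*X**2*Z ↦ 3·1·1·5 = 15
  -3*X*Y**2 ↦ -3·1·81·1 = -243
  -X*Y*Z ↦ -1·1·9·5 = -45
  3*X*Z**2 ↦ 3·1·1·25 = 75
  3*Y**2*Z ↦ 3·1·81·5 = 1215
  -2*Y*Z**2 ↦ -2·1·9·25 = -450
  2*Z**3 ↦ 2·1·1·125 = 250
Sum: F(1, 9, 5) = (1) + (27) + (15) + (-243) + (-45) + (75) + (1215) + (-450) + (250) = 845.
Reducing mod 11: 845 ≡ 9 (mod 11).
Since F(a, b, c) ≡ 9 ≠ 0 (mod 11), P does NOT lie on the curve.


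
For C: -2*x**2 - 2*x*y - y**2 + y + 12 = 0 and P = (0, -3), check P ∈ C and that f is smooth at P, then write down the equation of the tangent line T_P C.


Tangent line at P: 6*x + 7*y + 21 = 0.

Step 1: f(0, -3) = 0, so P lies on C.
Step 2: partial derivatives
  f_x(x, y) = -4*x - 2*y, f_y(x, y) = -2*x - 2*y + 1.
  f_x(P) = 6, f_y(P) = 7 (gradient nonzero, so P is smooth).
Step 3: tangent line at P: 6·(x − 0) + 7·(y − -3) = 0.
Expanding: 6*x + 7*y + 21 = 0.


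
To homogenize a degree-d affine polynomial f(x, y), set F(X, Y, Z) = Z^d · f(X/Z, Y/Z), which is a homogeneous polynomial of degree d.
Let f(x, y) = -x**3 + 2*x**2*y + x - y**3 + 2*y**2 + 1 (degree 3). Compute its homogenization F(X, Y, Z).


F(X, Y, Z) = -X**3 + 2*X**2*Y + X*Z**2 - Y**3 + 2*Y**2*Z + Z**3

deg(f) = 3.
Substitute x = X/Z, y = Y/Z into f, then multiply by Z^3.
  monomial -1·x^3·y^0 ↦ -1·X^3·Y^0·Z^0.
  monomial 2·x^2·y^1 ↦ 2·X^2·Y^1·Z^0.
  monomial 1·x^1·y^0 ↦ 1·X^1·Y^0·Z^2.
  monomial -1·x^0·y^3 ↦ -1·X^0·Y^3·Z^0.
  monomial 2·x^0·y^2 ↦ 2·X^0·Y^2·Z^1.
  monomial 1·x^0·y^0 ↦ 1·X^0·Y^0·Z^3.
Collecting: F(X, Y, Z) = -X**3 + 2*X**2*Y + X*Z**2 - Y**3 + 2*Y**2*Z + Z**3.


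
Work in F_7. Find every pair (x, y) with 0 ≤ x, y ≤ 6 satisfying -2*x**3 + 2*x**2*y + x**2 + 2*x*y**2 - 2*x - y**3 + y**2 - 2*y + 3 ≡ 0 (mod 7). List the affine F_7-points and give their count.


Affine F_7-points: {(0, 3), (0, 6), (1, 0), (1, 3), (3, 6), (4, 5), (6, 3)}; count = 7.

For each of the 49 pairs (x, y) ∈ F_7², evaluate f(x, y) mod 7. Record the zeros.
  x = 0: [0↦3, 1↦1, 2↦2, 3↦0, 4↦3, 5↦5, 6↦0]  zeros at y ∈ {3, 6}
  x = 1: [0↦0, 1↦2, 2↦4, 3↦0, 4↦5, 5↦6, 6↦4]  zeros at y ∈ {0, 3}
  x = 2: [0↦1, 1↦4, 2↦4, 3↦2, 4↦6, 5↦3, 6↦1]  zeros at y ∈ ∅
  x = 3: [0↦1, 1↦2, 2↦4, 3↦1, 4↦1, 5↦5, 6↦0]  zeros at y ∈ {6}
  x = 4: [0↦2, 1↦5, 2↦6, 3↦6, 4↦6, 5↦0, 6↦3]  zeros at y ∈ {5}
  x = 5: [0↦6, 1↦1, 2↦5, 3↦5, 4↦2, 5↦4, 6↦5]  zeros at y ∈ ∅
  x = 6: [0↦1, 1↦6, 2↦3, 3↦0, 4↦5, 5↦5, 6↦1]  zeros at y ∈ {3}
Collecting zeros: affine points = {(0, 3), (0, 6), (1, 0), (1, 3), (3, 6), (4, 5), (6, 3)}.
Total count |C(F_7)_aff| = 7.


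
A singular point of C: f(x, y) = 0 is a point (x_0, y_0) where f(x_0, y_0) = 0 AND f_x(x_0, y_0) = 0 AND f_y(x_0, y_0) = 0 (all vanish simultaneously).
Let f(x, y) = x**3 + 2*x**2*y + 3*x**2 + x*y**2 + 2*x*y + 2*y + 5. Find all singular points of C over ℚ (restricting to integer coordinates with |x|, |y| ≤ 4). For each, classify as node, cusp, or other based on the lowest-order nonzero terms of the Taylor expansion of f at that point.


Singular points: {(1, -3)}; classification: cusp.

Compute partial derivatives:
  f_x = 3*x**2 + 4*x*y + 6*x + y**2 + 2*y.
  f_y = 2*x**2 + 2*x*y + 2*x + 2.
Scan x_0 ∈ {−4, ..., 4}. For each x_0, f_y(x_0, y) is a polynomial in y; find its integer roots y ∈ {−4, ..., 4}, then test f_x and f at those candidates.
  x = -4: f_y(-4, y) = 26 - 8*y; no integer root y with |y| ≤ 4.
  x = -3: f_y(-3, y) = 14 - 6*y; no integer root y with |y| ≤ 4.
  x = -2: f_y(-2, y) = 6 - 4*y; no integer root y with |y| ≤ 4.
  x = -1: f_y(-1, y) = 2 - 2*y; vanishes at y ∈ {1}. (-1, 1): f_x = -4 ≠ 0.
  x = 0: f_y(0, y) = 2; no integer root y with |y| ≤ 4.
  x = 1: f_y(1, y) = 2*y + 6; vanishes at y ∈ {-3}. (1, -3): f_x = 0, f = 0 — SINGULAR.
  x = 2: f_y(2, y) = 4*y + 14; no integer root y with |y| ≤ 4.
  x = 3: f_y(3, y) = 6*y + 26; no integer root y with |y| ≤ 4.
  x = 4: f_y(4, y) = 8*y + 42; no integer root y with |y| ≤ 4.
Only singular point on the grid: (1, -3).
Classify: substitute x = 1 + u, y = -3 + v and expand: f = u**3 + 2*u**2*v + u*v**2 + v**2.
No constant or linear terms (consistent with a singular point). Quadratic part: v**2. Cubic part: u**3 + 2*u**2*v + u*v**2.
The quadratic part v**2 is a perfect square, so there is a single (double) tangent line v = 0, i.e. y = -3. Restricting the cubic part to that line (v = 0) leaves u**3 ≠ 0, so f is not divisible by v and the branch is v² ≈ -u**3 to lowest order — this is a cusp.
Classification: cusp.


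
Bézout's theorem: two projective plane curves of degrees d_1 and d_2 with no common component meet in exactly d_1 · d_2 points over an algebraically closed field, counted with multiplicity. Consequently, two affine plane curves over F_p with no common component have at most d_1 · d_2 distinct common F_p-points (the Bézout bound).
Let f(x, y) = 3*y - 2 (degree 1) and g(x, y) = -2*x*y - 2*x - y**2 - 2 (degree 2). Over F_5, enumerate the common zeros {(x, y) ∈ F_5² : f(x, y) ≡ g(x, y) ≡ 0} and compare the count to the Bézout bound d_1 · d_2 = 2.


Common zeros: ∅; count = 0; Bézout bound = 2.

deg(f) = 1, deg(g) = 2, so Bézout bound = 2.
Scan x ∈ F_5. For each x, list the y ∈ F_5 with f(x, y) ≡ 0 and those with g(x, y) ≡ 0 (mod 5); the common zeros in that column are the intersection.
  x = 0: f ≡ 0 at y ∈ {4}; g ≡ 0 at y ∈ ∅; common: ∅.
  x = 1: f ≡ 0 at y ∈ {4}; g ≡ 0 at y ∈ ∅; common: ∅.
  x = 2: f ≡ 0 at y ∈ {4}; g ≡ 0 at y ∈ ∅; common: ∅.
  x = 3: f ≡ 0 at y ∈ {4}; g ≡ 0 at y ∈ {1, 3}; common: ∅.
  x = 4: f ≡ 0 at y ∈ {4}; g ≡ 0 at y ∈ {0, 2}; common: ∅.
Collecting: common zeros = ∅, so the count is 0.
Comparison with the Bézout bound: 0 ≤ 2 = deg(f)·deg(g), as expected for curves with no common component (the affine F_5-count falls short of the bound because intersections may lie at infinity, over extension fields, or carry multiplicity).


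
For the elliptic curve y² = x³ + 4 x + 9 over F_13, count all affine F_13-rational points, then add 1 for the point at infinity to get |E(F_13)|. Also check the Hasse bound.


Affine points = {(0, 3), (0, 10), (1, 1), (1, 12), (2, 5), (2, 8), (3, 3), (3, 10), (7, 4), (7, 9), (10, 3), (10, 10), (12, 2), (12, 11)}; affine count = 14; |E(F_13)| = 15.

Discriminant check: Δ ∝ 4a³ + 27b² = 4·4³ + 27·9² = 4·64 + 27·81 ≡ 12 (mod 13). Nonzero ⇒ E is nonsingular.
For each x ∈ F_13, compute rhs = x³ + 4·x + 9 mod 13, then count y ∈ F_13 with y² ≡ rhs.
  x = 0: rhs = 9, matching y values: 3, 10 (2 points).
  x = 1: rhs = 1, matching y values: 1, 12 (2 points).
  x = 2: rhs = 12, matching y values: 5, 8 (2 points).
  x = 3: rhs = 9, matching y values: 3, 10 (2 points).
  x = 4: rhs = 11, matching y values: none (0 points).
  x = 5: rhs = 11, matching y values: none (0 points).
  x = 6: rhs = 2, matching y values: none (0 points).
  x = 7: rhs = 3, matching y values: 4, 9 (2 points).
  x = 8: rhs = 7, matching y values: none (0 points).
  x = 9: rhs = 7, matching y values: none (0 points).
  x = 10: rhs = 9, matching y values: 3, 10 (2 points).
  x = 11: rhs = 6, matching y values: none (0 points).
  x = 12: rhs = 4, matching y values: 2, 11 (2 points).
Total affine count: 14.
Full point count |E(F_13)| = 14 + 1 = 15.
Hasse bound: |15 − (13+1)| = |1| = 1 ≤ 2√13 ≈ 7.2111 ✓.


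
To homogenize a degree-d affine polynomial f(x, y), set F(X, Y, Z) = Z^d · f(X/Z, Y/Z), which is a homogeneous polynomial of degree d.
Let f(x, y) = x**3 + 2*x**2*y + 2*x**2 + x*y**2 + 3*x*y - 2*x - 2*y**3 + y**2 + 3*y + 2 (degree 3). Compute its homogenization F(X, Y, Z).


F(X, Y, Z) = X**3 + 2*X**2*Y + 2*X**2*Z + X*Y**2 + 3*X*Y*Z - 2*X*Z**2 - 2*Y**3 + Y**2*Z + 3*Y*Z**2 + 2*Z**3

deg(f) = 3.
Substitute x = X/Z, y = Y/Z into f, then multiply by Z^3.
  monomial 1·x^3·y^0 ↦ 1·X^3·Y^0·Z^0.
  monomial 2·x^2·y^1 ↦ 2·X^2·Y^1·Z^0.
  monomial 2·x^2·y^0 ↦ 2·X^2·Y^0·Z^1.
  monomial 1·x^1·y^2 ↦ 1·X^1·Y^2·Z^0.
  monomial 3·x^1·y^1 ↦ 3·X^1·Y^1·Z^1.
  monomial -2·x^1·y^0 ↦ -2·X^1·Y^0·Z^2.
  monomial -2·x^0·y^3 ↦ -2·X^0·Y^3·Z^0.
  monomial 1·x^0·y^2 ↦ 1·X^0·Y^2·Z^1.
  monomial 3·x^0·y^1 ↦ 3·X^0·Y^1·Z^2.
  monomial 2·x^0·y^0 ↦ 2·X^0·Y^0·Z^3.
Collecting: F(X, Y, Z) = X**3 + 2*X**2*Y + 2*X**2*Z + X*Y**2 + 3*X*Y*Z - 2*X*Z**2 - 2*Y**3 + Y**2*Z + 3*Y*Z**2 + 2*Z**3.


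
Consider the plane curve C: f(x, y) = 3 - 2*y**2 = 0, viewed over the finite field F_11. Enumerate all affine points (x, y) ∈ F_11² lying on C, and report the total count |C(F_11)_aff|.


Affine F_11-points: ∅; count = 0.

For each of the 121 pairs (x, y) ∈ F_11², evaluate f(x, y) mod 11. Record the zeros.
  x = 0: [0↦3, 1↦1, 2↦6, 3↦7, 4↦4, 5↦8, 6↦8, 7↦4, 8↦7, 9↦6, 10↦1]  zeros at y ∈ ∅
  x = 1: [0↦3, 1↦1, 2↦6, 3↦7, 4↦4, 5↦8, 6↦8, 7↦4, 8↦7, 9↦6, 10↦1]  zeros at y ∈ ∅
  x = 2: [0↦3, 1↦1, 2↦6, 3↦7, 4↦4, 5↦8, 6↦8, 7↦4, 8↦7, 9↦6, 10↦1]  zeros at y ∈ ∅
  x = 3: [0↦3, 1↦1, 2↦6, 3↦7, 4↦4, 5↦8, 6↦8, 7↦4, 8↦7, 9↦6, 10↦1]  zeros at y ∈ ∅
  x = 4: [0↦3, 1↦1, 2↦6, 3↦7, 4↦4, 5↦8, 6↦8, 7↦4, 8↦7, 9↦6, 10↦1]  zeros at y ∈ ∅
  x = 5: [0↦3, 1↦1, 2↦6, 3↦7, 4↦4, 5↦8, 6↦8, 7↦4, 8↦7, 9↦6, 10↦1]  zeros at y ∈ ∅
  x = 6: [0↦3, 1↦1, 2↦6, 3↦7, 4↦4, 5↦8, 6↦8, 7↦4, 8↦7, 9↦6, 10↦1]  zeros at y ∈ ∅
  x = 7: [0↦3, 1↦1, 2↦6, 3↦7, 4↦4, 5↦8, 6↦8, 7↦4, 8↦7, 9↦6, 10↦1]  zeros at y ∈ ∅
  x = 8: [0↦3, 1↦1, 2↦6, 3↦7, 4↦4, 5↦8, 6↦8, 7↦4, 8↦7, 9↦6, 10↦1]  zeros at y ∈ ∅
  x = 9: [0↦3, 1↦1, 2↦6, 3↦7, 4↦4, 5↦8, 6↦8, 7↦4, 8↦7, 9↦6, 10↦1]  zeros at y ∈ ∅
  x = 10: [0↦3, 1↦1, 2↦6, 3↦7, 4↦4, 5↦8, 6↦8, 7↦4, 8↦7, 9↦6, 10↦1]  zeros at y ∈ ∅
Collecting zeros: affine points = ∅.
Total count |C(F_11)_aff| = 0.


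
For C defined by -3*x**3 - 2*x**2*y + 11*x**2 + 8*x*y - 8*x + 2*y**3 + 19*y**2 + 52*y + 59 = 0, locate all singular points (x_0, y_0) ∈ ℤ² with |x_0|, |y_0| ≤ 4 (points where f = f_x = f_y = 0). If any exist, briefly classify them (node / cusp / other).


Singular points: {(2, -3)}; classification: node.

Compute partial derivatives:
  f_x = -9*x**2 - 4*x*y + 22*x + 8*y - 8.
  f_y = -2*x**2 + 8*x + 6*y**2 + 38*y + 52.
Scan x_0 ∈ {−4, ..., 4}. For each x_0, f_y(x_0, y) is a polynomial in y; find its integer roots y ∈ {−4, ..., 4}, then test f_x and f at those candidates.
  x = -4: f_y(-4, y) = 6*y**2 + 38*y - 12; no integer root y with |y| ≤ 4.
  x = -3: f_y(-3, y) = 6*y**2 + 38*y + 10; no integer root y with |y| ≤ 4.
  x = -2: f_y(-2, y) = 6*y**2 + 38*y + 28; no integer root y with |y| ≤ 4.
  x = -1: f_y(-1, y) = 6*y**2 + 38*y + 42; no integer root y with |y| ≤ 4.
  x = 0: f_y(0, y) = 6*y**2 + 38*y + 52; vanishes at y ∈ {-2}. (0, -2): f_x = -24 ≠ 0.
  x = 1: f_y(1, y) = 6*y**2 + 38*y + 58; no integer root y with |y| ≤ 4.
  x = 2: f_y(2, y) = 6*y**2 + 38*y + 60; vanishes at y ∈ {-3}. (2, -3): f_x = 0, f = 0 — SINGULAR.
  x = 3: f_y(3, y) = 6*y**2 + 38*y + 58; no integer root y with |y| ≤ 4.
  x = 4: f_y(4, y) = 6*y**2 + 38*y + 52; vanishes at y ∈ {-2}. (4, -2): f_x = -48 ≠ 0.
Only singular point on the grid: (2, -3).
Classify: substitute x = 2 + u, y = -3 + v and expand: f = -3*u**3 - 2*u**2*v - u**2 + 2*v**3 + v**2.
No constant or linear terms (consistent with a singular point). Quadratic part: -u**2 + v**2. Cubic part: -3*u**3 - 2*u**2*v + 2*v**3.
The quadratic part v**2 - u**2 = (v − u)(v + u) splits into two distinct linear factors, so there are two distinct tangent lines y − -3 = ±(x − 2) — this is a node (ordinary double point).
Classification: node.


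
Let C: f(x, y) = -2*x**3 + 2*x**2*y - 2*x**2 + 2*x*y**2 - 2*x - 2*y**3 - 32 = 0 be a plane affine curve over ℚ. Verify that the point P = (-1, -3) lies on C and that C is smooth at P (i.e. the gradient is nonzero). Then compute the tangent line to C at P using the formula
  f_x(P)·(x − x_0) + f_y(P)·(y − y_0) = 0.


Tangent line at P: 26*x - 40*y - 94 = 0.

Step 1: f(-1, -3) = 0, so P lies on C.
Step 2: partial derivatives
  f_x(x, y) = -6*x**2 + 4*x*y - 4*x + 2*y**2 - 2, f_y(x, y) = 2*x**2 + 4*x*y - 6*y**2.
  f_x(P) = 26, f_y(P) = -40 (gradient nonzero, so P is smooth).
Step 3: tangent line at P: 26·(x − -1) + -40·(y − -3) = 0.
Expanding: 26*x - 40*y - 94 = 0.


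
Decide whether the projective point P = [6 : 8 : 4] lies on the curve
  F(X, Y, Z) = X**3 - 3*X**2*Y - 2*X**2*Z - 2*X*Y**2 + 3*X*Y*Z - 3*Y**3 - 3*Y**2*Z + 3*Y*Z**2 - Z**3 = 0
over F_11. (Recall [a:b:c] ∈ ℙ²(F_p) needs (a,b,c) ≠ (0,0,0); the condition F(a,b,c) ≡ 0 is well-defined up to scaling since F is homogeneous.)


F(6,8,4) ≡ 1 (mod 11); P is NOT on the curve.

Evaluate F(6, 8, 4) term-by-term (mod 11).
  X**3 ↦ 1·216·1·1 = 216
  -3*X**2*Y ↦ -3·36·8·1 = -864
  -2*X**2*Z ↦ -2·36·1·4 = -288
  -2*X*Y**2 ↦ -2·6·64·1 = -768
  3*X*Y*Z ↦ 3·6·8·4 = 576
  -3*Y**3 ↦ -3·1·512·1 = -1536
  -3*Y**2*Z ↦ -3·1·64·4 = -768
  3*Y*Z**2 ↦ 3·1·8·16 = 384
  -Z**3 ↦ -1·1·1·64 = -64
Sum: F(6, 8, 4) = (216) + (-864) + (-288) + (-768) + (576) + (-1536) + (-768) + (384) + (-64) = -3112.
Reducing mod 11: -3112 ≡ 1 (mod 11).
Since F(a, b, c) ≡ 1 ≠ 0 (mod 11), P does NOT lie on the curve.


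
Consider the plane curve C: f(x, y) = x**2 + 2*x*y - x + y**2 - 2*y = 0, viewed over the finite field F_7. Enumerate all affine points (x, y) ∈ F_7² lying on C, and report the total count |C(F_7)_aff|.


Affine F_7-points: {(0, 0), (0, 2), (1, 0), (4, 2), (4, 6), (6, 5), (6, 6)}; count = 7.

For each of the 49 pairs (x, y) ∈ F_7², evaluate f(x, y) mod 7. Record the zeros.
  x = 0: [0↦0, 1↦6, 2↦0, 3↦3, 4↦1, 5↦1, 6↦3]  zeros at y ∈ {0, 2}
  x = 1: [0↦0, 1↦1, 2↦4, 3↦2, 4↦2, 5↦4, 6↦1]  zeros at y ∈ {0}
  x = 2: [0↦2, 1↦5, 2↦3, 3↦3, 4↦5, 5↦2, 6↦1]  zeros at y ∈ ∅
  x = 3: [0↦6, 1↦4, 2↦4, 3↦6, 4↦3, 5↦2, 6↦3]  zeros at y ∈ ∅
  x = 4: [0↦5, 1↦5, 2↦0, 3↦4, 4↦3, 5↦4, 6↦0]  zeros at y ∈ {2, 6}
  x = 5: [0↦6, 1↦1, 2↦5, 3↦4, 4↦5, 5↦1, 6↦6]  zeros at y ∈ ∅
  x = 6: [0↦2, 1↦6, 2↦5, 3↦6, 4↦2, 5↦0, 6↦0]  zeros at y ∈ {5, 6}
Collecting zeros: affine points = {(0, 0), (0, 2), (1, 0), (4, 2), (4, 6), (6, 5), (6, 6)}.
Total count |C(F_7)_aff| = 7.


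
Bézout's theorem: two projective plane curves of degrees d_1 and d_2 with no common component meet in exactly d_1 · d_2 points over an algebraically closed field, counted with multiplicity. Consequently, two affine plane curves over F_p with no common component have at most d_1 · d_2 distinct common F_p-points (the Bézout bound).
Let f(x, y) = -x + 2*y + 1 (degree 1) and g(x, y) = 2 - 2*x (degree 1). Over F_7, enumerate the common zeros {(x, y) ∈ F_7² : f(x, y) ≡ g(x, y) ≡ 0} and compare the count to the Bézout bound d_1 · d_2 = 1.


Common zeros: {(1, 0)}; count = 1; Bézout bound = 1.

deg(f) = 1, deg(g) = 1, so Bézout bound = 1.
Scan x ∈ F_7. For each x, list the y ∈ F_7 with f(x, y) ≡ 0 and those with g(x, y) ≡ 0 (mod 7); the common zeros in that column are the intersection.
  x = 0: f ≡ 0 at y ∈ {3}; g ≡ 0 at y ∈ ∅; common: ∅.
  x = 1: f ≡ 0 at y ∈ {0}; g ≡ 0 at y ∈ {0, 1, 2, 3, 4, 5, 6}; common: {0}.
  x = 2: f ≡ 0 at y ∈ {4}; g ≡ 0 at y ∈ ∅; common: ∅.
  x = 3: f ≡ 0 at y ∈ {1}; g ≡ 0 at y ∈ ∅; common: ∅.
  x = 4: f ≡ 0 at y ∈ {5}; g ≡ 0 at y ∈ ∅; common: ∅.
  x = 5: f ≡ 0 at y ∈ {2}; g ≡ 0 at y ∈ ∅; common: ∅.
  x = 6: f ≡ 0 at y ∈ {6}; g ≡ 0 at y ∈ ∅; common: ∅.
Collecting: common zeros = {(1, 0)}, so the count is 1.
Comparison with the Bézout bound: 1 ≤ 1 = deg(f)·deg(g), as expected for curves with no common component (the bound is attained).


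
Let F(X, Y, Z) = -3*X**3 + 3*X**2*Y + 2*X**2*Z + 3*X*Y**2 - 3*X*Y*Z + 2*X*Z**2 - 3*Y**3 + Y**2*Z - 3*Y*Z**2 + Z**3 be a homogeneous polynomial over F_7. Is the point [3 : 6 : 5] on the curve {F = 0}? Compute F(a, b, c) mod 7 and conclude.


F(3,6,5) ≡ 2 (mod 7); P is NOT on the curve.

Evaluate F(3, 6, 5) term-by-term (mod 7).
  -3*X**3 ↦ -3·27·1·1 = -81
  3*X**2*Y ↦ 3·9·6·1 = 162
  2*X**2*Z ↦ 2·9·1·5 = 90
  3*X*Y**2 ↦ 3·3·36·1 = 324
  -3*X*Y*Z ↦ -3·3·6·5 = -270
  2*X*Z**2 ↦ 2·3·1·25 = 150
  -3*Y**3 ↦ -3·1·216·1 = -648
  Y**2*Z ↦ 1·1·36·5 = 180
  -3*Y*Z**2 ↦ -3·1·6·25 = -450
  Z**3 ↦ 1·1·1·125 = 125
Sum: F(3, 6, 5) = (-81) + (162) + (90) + (324) + (-270) + (150) + (-648) + (180) + (-450) + (125) = -418.
Reducing mod 7: -418 ≡ 2 (mod 7).
Since F(a, b, c) ≡ 2 ≠ 0 (mod 7), P does NOT lie on the curve.


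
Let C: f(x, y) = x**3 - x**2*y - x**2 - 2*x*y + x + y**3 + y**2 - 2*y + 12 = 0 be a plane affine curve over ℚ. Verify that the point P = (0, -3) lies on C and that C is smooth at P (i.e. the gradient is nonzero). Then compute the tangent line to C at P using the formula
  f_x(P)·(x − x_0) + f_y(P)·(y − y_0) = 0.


Tangent line at P: 7*x + 19*y + 57 = 0.

Step 1: f(0, -3) = 0, so P lies on C.
Step 2: partial derivatives
  f_x(x, y) = 3*x**2 - 2*x*y - 2*x - 2*y + 1, f_y(x, y) = -x**2 - 2*x + 3*y**2 + 2*y - 2.
  f_x(P) = 7, f_y(P) = 19 (gradient nonzero, so P is smooth).
Step 3: tangent line at P: 7·(x − 0) + 19·(y − -3) = 0.
Expanding: 7*x + 19*y + 57 = 0.


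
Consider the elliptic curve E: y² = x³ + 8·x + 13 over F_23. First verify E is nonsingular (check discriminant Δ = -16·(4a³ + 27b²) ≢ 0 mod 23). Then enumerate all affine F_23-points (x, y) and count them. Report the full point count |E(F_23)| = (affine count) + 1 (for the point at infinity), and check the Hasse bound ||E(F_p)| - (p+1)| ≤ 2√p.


Affine points = {(0, 6), (0, 17), (3, 8), (3, 15), (6, 1), (6, 22), (9, 3), (9, 20), (10, 9), (10, 14), (11, 11), (11, 12), (15, 9), (15, 14), (17, 5), (17, 18), (18, 3), (18, 20), (19, 3), (19, 20), (20, 10), (20, 13), (21, 9), (21, 14), (22, 2), (22, 21)}; affine count = 26; |E(F_23)| = 27.

Discriminant check: Δ ∝ 4a³ + 27b² = 4·8³ + 27·13² = 4·512 + 27·169 ≡ 10 (mod 23). Nonzero ⇒ E is nonsingular.
For each x ∈ F_23, compute rhs = x³ + 8·x + 13 mod 23, then count y ∈ F_23 with y² ≡ rhs.
  x = 0: rhs = 13, matching y values: 6, 17 (2 points).
  x = 1: rhs = 22, matching y values: none (0 points).
  x = 2: rhs = 14, matching y values: none (0 points).
  x = 3: rhs = 18, matching y values: 8, 15 (2 points).
  x = 4: rhs = 17, matching y values: none (0 points).
  x = 5: rhs = 17, matching y values: none (0 points).
  x = 6: rhs = 1, matching y values: 1, 22 (2 points).
  x = 7: rhs = 21, matching y values: none (0 points).
  x = 8: rhs = 14, matching y values: none (0 points).
  x = 9: rhs = 9, matching y values: 3, 20 (2 points).
  x = 10: rhs = 12, matching y values: 9, 14 (2 points).
  x = 11: rhs = 6, matching y values: 11, 12 (2 points).
  x = 12: rhs = 20, matching y values: none (0 points).
  x = 13: rhs = 14, matching y values: none (0 points).
  x = 14: rhs = 17, matching y values: none (0 points).
  x = 15: rhs = 12, matching y values: 9, 14 (2 points).
  x = 16: rhs = 5, matching y values: none (0 points).
  x = 17: rhs = 2, matching y values: 5, 18 (2 points).
  x = 18: rhs = 9, matching y values: 3, 20 (2 points).
  x = 19: rhs = 9, matching y values: 3, 20 (2 points).
  x = 20: rhs = 8, matching y values: 10, 13 (2 points).
  x = 21: rhs = 12, matching y values: 9, 14 (2 points).
  x = 22: rhs = 4, matching y values: 2, 21 (2 points).
Total affine count: 26.
Full point count |E(F_23)| = 26 + 1 = 27.
Hasse bound: |27 − (23+1)| = |3| = 3 ≤ 2√23 ≈ 9.5917 ✓.


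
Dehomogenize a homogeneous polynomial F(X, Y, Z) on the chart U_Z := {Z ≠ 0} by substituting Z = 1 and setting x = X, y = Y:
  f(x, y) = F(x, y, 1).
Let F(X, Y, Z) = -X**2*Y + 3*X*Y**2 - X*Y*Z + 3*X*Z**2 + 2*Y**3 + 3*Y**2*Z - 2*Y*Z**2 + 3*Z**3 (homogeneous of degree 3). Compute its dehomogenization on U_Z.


f(x, y) = -x**2*y + 3*x*y**2 - x*y + 3*x + 2*y**3 + 3*y**2 - 2*y + 3

On U_Z we set Z = 1. Each monomial c·X^i·Y^j·Z^k in F becomes c·x^i·y^j·1^k = c·x^i·y^j.
Substituting Z = 1: F(X, Y, 1) = -x**2*y + 3*x*y**2 - x*y + 3*x + 2*y**3 + 3*y**2 - 2*y + 3.
Note: deg(f) ≤ deg(F) = 3; strict inequality happens when F is divisible by Z (lost terms).


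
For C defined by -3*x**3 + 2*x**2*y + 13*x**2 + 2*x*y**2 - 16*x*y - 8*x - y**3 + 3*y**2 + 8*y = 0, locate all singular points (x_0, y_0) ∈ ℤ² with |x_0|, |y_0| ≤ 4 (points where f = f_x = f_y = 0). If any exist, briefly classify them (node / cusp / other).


Singular points: {(2, 2)}; classification: node.

Compute partial derivatives:
  f_x = -9*x**2 + 4*x*y + 26*x + 2*y**2 - 16*y - 8.
  f_y = 2*x**2 + 4*x*y - 16*x - 3*y**2 + 6*y + 8.
Scan x_0 ∈ {−4, ..., 4}. For each x_0, f_y(x_0, y) is a polynomial in y; find its integer roots y ∈ {−4, ..., 4}, then test f_x and f at those candidates.
  x = -4: f_y(-4, y) = -3*y**2 - 10*y + 104; no integer root y with |y| ≤ 4.
  x = -3: f_y(-3, y) = -3*y**2 - 6*y + 74; no integer root y with |y| ≤ 4.
  x = -2: f_y(-2, y) = -3*y**2 - 2*y + 48; no integer root y with |y| ≤ 4.
  x = -1: f_y(-1, y) = -3*y**2 + 2*y + 26; no integer root y with |y| ≤ 4.
  x = 0: f_y(0, y) = -3*y**2 + 6*y + 8; no integer root y with |y| ≤ 4.
  x = 1: f_y(1, y) = -3*y**2 + 10*y - 6; no integer root y with |y| ≤ 4.
  x = 2: f_y(2, y) = -3*y**2 + 14*y - 16; vanishes at y ∈ {2}. (2, 2): f_x = 0, f = 0 — SINGULAR.
  x = 3: f_y(3, y) = -3*y**2 + 18*y - 22; no integer root y with |y| ≤ 4.
  x = 4: f_y(4, y) = -3*y**2 + 22*y - 24; no integer root y with |y| ≤ 4.
Only singular point on the grid: (2, 2).
Classify: substitute x = 2 + u, y = 2 + v and expand: f = -3*u**3 + 2*u**2*v - u**2 + 2*u*v**2 - v**3 + v**2.
No constant or linear terms (consistent with a singular point). Quadratic part: -u**2 + v**2. Cubic part: -3*u**3 + 2*u**2*v + 2*u*v**2 - v**3.
The quadratic part v**2 - u**2 = (v − u)(v + u) splits into two distinct linear factors, so there are two distinct tangent lines y − 2 = ±(x − 2) — this is a node (ordinary double point).
Classification: node.


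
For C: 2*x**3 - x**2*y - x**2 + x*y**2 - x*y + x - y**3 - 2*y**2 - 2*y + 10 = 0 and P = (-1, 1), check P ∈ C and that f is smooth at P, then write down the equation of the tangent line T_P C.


Tangent line at P: 11*x - 11*y + 22 = 0.

Step 1: f(-1, 1) = 0, so P lies on C.
Step 2: partial derivatives
  f_x(x, y) = 6*x**2 - 2*x*y - 2*x + y**2 - y + 1, f_y(x, y) = -x**2 + 2*x*y - x - 3*y**2 - 4*y - 2.
  f_x(P) = 11, f_y(P) = -11 (gradient nonzero, so P is smooth).
Step 3: tangent line at P: 11·(x − -1) + -11·(y − 1) = 0.
Expanding: 11*x - 11*y + 22 = 0.


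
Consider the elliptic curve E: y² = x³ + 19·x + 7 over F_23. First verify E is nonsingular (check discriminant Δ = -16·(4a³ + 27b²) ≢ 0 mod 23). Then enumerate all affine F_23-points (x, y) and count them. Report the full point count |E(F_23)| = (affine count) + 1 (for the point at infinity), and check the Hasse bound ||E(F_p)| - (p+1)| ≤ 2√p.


Affine points = {(1, 2), (1, 21), (4, 3), (4, 20), (7, 0), (8, 2), (8, 21), (10, 1), (10, 22), (11, 11), (11, 12), (12, 10), (12, 13), (13, 6), (13, 17), (14, 2), (14, 21)}; affine count = 17; |E(F_23)| = 18.

Discriminant check: Δ ∝ 4a³ + 27b² = 4·19³ + 27·7² = 4·6859 + 27·49 ≡ 9 (mod 23). Nonzero ⇒ E is nonsingular.
For each x ∈ F_23, compute rhs = x³ + 19·x + 7 mod 23, then count y ∈ F_23 with y² ≡ rhs.
  x = 0: rhs = 7, matching y values: none (0 points).
  x = 1: rhs = 4, matching y values: 2, 21 (2 points).
  x = 2: rhs = 7, matching y values: none (0 points).
  x = 3: rhs = 22, matching y values: none (0 points).
  x = 4: rhs = 9, matching y values: 3, 20 (2 points).
  x = 5: rhs = 20, matching y values: none (0 points).
  x = 6: rhs = 15, matching y values: none (0 points).
  x = 7: rhs = 0, matching y values: 0 (1 points).
  x = 8: rhs = 4, matching y values: 2, 21 (2 points).
  x = 9: rhs = 10, matching y values: none (0 points).
  x = 10: rhs = 1, matching y values: 1, 22 (2 points).
  x = 11: rhs = 6, matching y values: 11, 12 (2 points).
  x = 12: rhs = 8, matching y values: 10, 13 (2 points).
  x = 13: rhs = 13, matching y values: 6, 17 (2 points).
  x = 14: rhs = 4, matching y values: 2, 21 (2 points).
  x = 15: rhs = 10, matching y values: none (0 points).
  x = 16: rhs = 14, matching y values: none (0 points).
  x = 17: rhs = 22, matching y values: none (0 points).
  x = 18: rhs = 17, matching y values: none (0 points).
  x = 19: rhs = 5, matching y values: none (0 points).
  x = 20: rhs = 15, matching y values: none (0 points).
  x = 21: rhs = 7, matching y values: none (0 points).
  x = 22: rhs = 10, matching y values: none (0 points).
Total affine count: 17.
Full point count |E(F_23)| = 17 + 1 = 18.
Hasse bound: |18 − (23+1)| = |-6| = 6 ≤ 2√23 ≈ 9.5917 ✓.


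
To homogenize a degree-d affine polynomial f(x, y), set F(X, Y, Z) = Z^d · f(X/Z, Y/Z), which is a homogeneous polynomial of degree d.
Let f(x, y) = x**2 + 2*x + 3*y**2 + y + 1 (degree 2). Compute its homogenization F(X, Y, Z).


F(X, Y, Z) = X**2 + 2*X*Z + 3*Y**2 + Y*Z + Z**2

deg(f) = 2.
Substitute x = X/Z, y = Y/Z into f, then multiply by Z^2.
  monomial 1·x^2·y^0 ↦ 1·X^2·Y^0·Z^0.
  monomial 2·x^1·y^0 ↦ 2·X^1·Y^0·Z^1.
  monomial 3·x^0·y^2 ↦ 3·X^0·Y^2·Z^0.
  monomial 1·x^0·y^1 ↦ 1·X^0·Y^1·Z^1.
  monomial 1·x^0·y^0 ↦ 1·X^0·Y^0·Z^2.
Collecting: F(X, Y, Z) = X**2 + 2*X*Z + 3*Y**2 + Y*Z + Z**2.


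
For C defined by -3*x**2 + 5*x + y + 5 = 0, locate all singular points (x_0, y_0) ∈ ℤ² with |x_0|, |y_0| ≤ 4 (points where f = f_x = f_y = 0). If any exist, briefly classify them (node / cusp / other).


No singular points in the scanned grid; C is smooth there.

Compute partial derivatives:
  f_x = 5 - 6*x.
  f_y = 1.
f_y = 1 is a nonzero constant, so f_y never vanishes: no point (x, y) can satisfy f = f_x = f_y = 0. In particular no (x, y) ∈ {−4, ..., 4}² is singular; the curve is smooth.


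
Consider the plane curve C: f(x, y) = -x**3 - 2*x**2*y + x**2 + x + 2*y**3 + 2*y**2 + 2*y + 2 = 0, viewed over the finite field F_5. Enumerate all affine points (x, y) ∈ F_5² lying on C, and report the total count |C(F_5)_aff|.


Affine F_5-points: {(0, 2), (0, 3), (0, 4), (1, 3), (2, 0), (3, 1), (4, 3)}; count = 7.

For each of the 25 pairs (x, y) ∈ F_5², evaluate f(x, y) mod 5. Record the zeros.
  x = 0: [0↦2, 1↦3, 2↦0, 3↦0, 4↦0]  zeros at y ∈ {2, 3, 4}
  x = 1: [0↦3, 1↦2, 2↦2, 3↦0, 4↦3]  zeros at y ∈ {3}
  x = 2: [0↦0, 1↦3, 2↦2, 3↦4, 4↦1]  zeros at y ∈ {0}
  x = 3: [0↦2, 1↦0, 2↦4, 3↦1, 4↦3]  zeros at y ∈ {1}
  x = 4: [0↦3, 1↦2, 2↦2, 3↦0, 4↦3]  zeros at y ∈ {3}
Collecting zeros: affine points = {(0, 2), (0, 3), (0, 4), (1, 3), (2, 0), (3, 1), (4, 3)}.
Total count |C(F_5)_aff| = 7.


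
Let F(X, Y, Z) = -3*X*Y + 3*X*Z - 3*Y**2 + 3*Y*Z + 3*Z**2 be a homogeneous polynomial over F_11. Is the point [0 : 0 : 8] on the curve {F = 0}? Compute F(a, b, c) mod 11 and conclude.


F(0,0,8) ≡ 5 (mod 11); P is NOT on the curve.

Evaluate F(0, 0, 8) term-by-term (mod 11).
  -3*X*Y ↦ -3·0·0·1 = 0
  3*X*Z ↦ 3·0·1·8 = 0
  -3*Y**2 ↦ -3·1·0·1 = 0
  3*Y*Z ↦ 3·1·0·8 = 0
  3*Z**2 ↦ 3·1·1·64 = 192
Sum: F(0, 0, 8) = (0) + (0) + (0) + (0) + (192) = 192.
Reducing mod 11: 192 ≡ 5 (mod 11).
Since F(a, b, c) ≡ 5 ≠ 0 (mod 11), P does NOT lie on the curve.


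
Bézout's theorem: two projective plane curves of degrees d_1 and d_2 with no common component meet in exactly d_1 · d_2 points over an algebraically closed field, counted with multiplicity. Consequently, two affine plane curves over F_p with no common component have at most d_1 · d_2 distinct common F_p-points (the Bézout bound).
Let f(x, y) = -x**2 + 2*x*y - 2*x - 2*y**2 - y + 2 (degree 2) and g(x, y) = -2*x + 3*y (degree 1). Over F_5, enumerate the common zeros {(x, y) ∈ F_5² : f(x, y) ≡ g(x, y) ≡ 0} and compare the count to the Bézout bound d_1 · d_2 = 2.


Common zeros: {(2, 3)}; count = 1; Bézout bound = 2.

deg(f) = 2, deg(g) = 1, so Bézout bound = 2.
Scan x ∈ F_5. For each x, list the y ∈ F_5 with f(x, y) ≡ 0 and those with g(x, y) ≡ 0 (mod 5); the common zeros in that column are the intersection.
  x = 0: f ≡ 0 at y ∈ ∅; g ≡ 0 at y ∈ {0}; common: ∅.
  x = 1: f ≡ 0 at y ∈ ∅; g ≡ 0 at y ∈ {4}; common: ∅.
  x = 2: f ≡ 0 at y ∈ {1, 3}; g ≡ 0 at y ∈ {3}; common: {3}.
  x = 3: f ≡ 0 at y ∈ {1, 4}; g ≡ 0 at y ∈ {2}; common: ∅.
  x = 4: f ≡ 0 at y ∈ ∅; g ≡ 0 at y ∈ {1}; common: ∅.
Collecting: common zeros = {(2, 3)}, so the count is 1.
Comparison with the Bézout bound: 1 ≤ 2 = deg(f)·deg(g), as expected for curves with no common component (the affine F_5-count falls short of the bound because intersections may lie at infinity, over extension fields, or carry multiplicity).


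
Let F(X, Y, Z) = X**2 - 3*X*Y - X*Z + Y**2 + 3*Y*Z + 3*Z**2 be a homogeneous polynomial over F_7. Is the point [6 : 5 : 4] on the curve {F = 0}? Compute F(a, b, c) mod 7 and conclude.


F(6,5,4) ≡ 6 (mod 7); P is NOT on the curve.

Evaluate F(6, 5, 4) term-by-term (mod 7).
  X**2 ↦ 1·36·1·1 = 36
  -3*X*Y ↦ -3·6·5·1 = -90
  -X*Z ↦ -1·6·1·4 = -24
  Y**2 ↦ 1·1·25·1 = 25
  3*Y*Z ↦ 3·1·5·4 = 60
  3*Z**2 ↦ 3·1·1·16 = 48
Sum: F(6, 5, 4) = (36) + (-90) + (-24) + (25) + (60) + (48) = 55.
Reducing mod 7: 55 ≡ 6 (mod 7).
Since F(a, b, c) ≡ 6 ≠ 0 (mod 7), P does NOT lie on the curve.


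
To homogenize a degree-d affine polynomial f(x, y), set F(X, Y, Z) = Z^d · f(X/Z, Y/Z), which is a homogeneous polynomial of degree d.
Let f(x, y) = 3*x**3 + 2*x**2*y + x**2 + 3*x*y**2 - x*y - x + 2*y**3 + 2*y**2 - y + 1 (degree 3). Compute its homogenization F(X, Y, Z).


F(X, Y, Z) = 3*X**3 + 2*X**2*Y + X**2*Z + 3*X*Y**2 - X*Y*Z - X*Z**2 + 2*Y**3 + 2*Y**2*Z - Y*Z**2 + Z**3

deg(f) = 3.
Substitute x = X/Z, y = Y/Z into f, then multiply by Z^3.
  monomial 3·x^3·y^0 ↦ 3·X^3·Y^0·Z^0.
  monomial 2·x^2·y^1 ↦ 2·X^2·Y^1·Z^0.
  monomial 1·x^2·y^0 ↦ 1·X^2·Y^0·Z^1.
  monomial 3·x^1·y^2 ↦ 3·X^1·Y^2·Z^0.
  monomial -1·x^1·y^1 ↦ -1·X^1·Y^1·Z^1.
  monomial -1·x^1·y^0 ↦ -1·X^1·Y^0·Z^2.
  monomial 2·x^0·y^3 ↦ 2·X^0·Y^3·Z^0.
  monomial 2·x^0·y^2 ↦ 2·X^0·Y^2·Z^1.
  monomial -1·x^0·y^1 ↦ -1·X^0·Y^1·Z^2.
  monomial 1·x^0·y^0 ↦ 1·X^0·Y^0·Z^3.
Collecting: F(X, Y, Z) = 3*X**3 + 2*X**2*Y + X**2*Z + 3*X*Y**2 - X*Y*Z - X*Z**2 + 2*Y**3 + 2*Y**2*Z - Y*Z**2 + Z**3.


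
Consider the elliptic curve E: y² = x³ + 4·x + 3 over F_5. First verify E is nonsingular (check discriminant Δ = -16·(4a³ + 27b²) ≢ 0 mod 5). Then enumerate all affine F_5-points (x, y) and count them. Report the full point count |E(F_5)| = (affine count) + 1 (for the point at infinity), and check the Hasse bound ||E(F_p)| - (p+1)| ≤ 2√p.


Affine points = {(2, 2), (2, 3)}; affine count = 2; |E(F_5)| = 3.

Discriminant check: Δ ∝ 4a³ + 27b² = 4·4³ + 27·3² = 4·64 + 27·9 ≡ 4 (mod 5). Nonzero ⇒ E is nonsingular.
For each x ∈ F_5, compute rhs = x³ + 4·x + 3 mod 5, then count y ∈ F_5 with y² ≡ rhs.
  x = 0: rhs = 3, matching y values: none (0 points).
  x = 1: rhs = 3, matching y values: none (0 points).
  x = 2: rhs = 4, matching y values: 2, 3 (2 points).
  x = 3: rhs = 2, matching y values: none (0 points).
  x = 4: rhs = 3, matching y values: none (0 points).
Total affine count: 2.
Full point count |E(F_5)| = 2 + 1 = 3.
Hasse bound: |3 − (5+1)| = |-3| = 3 ≤ 2√5 ≈ 4.4721 ✓.


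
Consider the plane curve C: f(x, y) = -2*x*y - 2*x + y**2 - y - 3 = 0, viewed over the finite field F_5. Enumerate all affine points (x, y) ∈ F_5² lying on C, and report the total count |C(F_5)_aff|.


Affine F_5-points: {(1, 0), (1, 3), (3, 1), (4, 2)}; count = 4.

For each of the 25 pairs (x, y) ∈ F_5², evaluate f(x, y) mod 5. Record the zeros.
  x = 0: [0↦2, 1↦2, 2↦4, 3↦3, 4↦4]  zeros at y ∈ ∅
  x = 1: [0↦0, 1↦3, 2↦3, 3↦0, 4↦4]  zeros at y ∈ {0, 3}
  x = 2: [0↦3, 1↦4, 2↦2, 3↦2, 4↦4]  zeros at y ∈ ∅
  x = 3: [0↦1, 1↦0, 2↦1, 3↦4, 4↦4]  zeros at y ∈ {1}
  x = 4: [0↦4, 1↦1, 2↦0, 3↦1, 4↦4]  zeros at y ∈ {2}
Collecting zeros: affine points = {(1, 0), (1, 3), (3, 1), (4, 2)}.
Total count |C(F_5)_aff| = 4.


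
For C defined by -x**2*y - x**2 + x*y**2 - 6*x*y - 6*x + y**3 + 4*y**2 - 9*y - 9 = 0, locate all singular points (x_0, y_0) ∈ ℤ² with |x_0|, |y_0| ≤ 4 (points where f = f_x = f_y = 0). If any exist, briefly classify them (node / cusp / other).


Singular points: {(-3, 0)}; classification: node.

Compute partial derivatives:
  f_x = -2*x*y - 2*x + y**2 - 6*y - 6.
  f_y = -x**2 + 2*x*y - 6*x + 3*y**2 + 8*y - 9.
Scan x_0 ∈ {−4, ..., 4}. For each x_0, f_y(x_0, y) is a polynomial in y; find its integer roots y ∈ {−4, ..., 4}, then test f_x and f at those candidates.
  x = -4: f_y(-4, y) = 3*y**2 - 1; no integer root y with |y| ≤ 4.
  x = -3: f_y(-3, y) = 3*y**2 + 2*y; vanishes at y ∈ {0}. (-3, 0): f_x = 0, f = 0 — SINGULAR.
  x = -2: f_y(-2, y) = 3*y**2 + 4*y - 1; no integer root y with |y| ≤ 4.
  x = -1: f_y(-1, y) = 3*y**2 + 6*y - 4; no integer root y with |y| ≤ 4.
  x = 0: f_y(0, y) = 3*y**2 + 8*y - 9; no integer root y with |y| ≤ 4.
  x = 1: f_y(1, y) = 3*y**2 + 10*y - 16; no integer root y with |y| ≤ 4.
  x = 2: f_y(2, y) = 3*y**2 + 12*y - 25; no integer root y with |y| ≤ 4.
  x = 3: f_y(3, y) = 3*y**2 + 14*y - 36; no integer root y with |y| ≤ 4.
  x = 4: f_y(4, y) = 3*y**2 + 16*y - 49; no integer root y with |y| ≤ 4.
Only singular point on the grid: (-3, 0).
Classify: substitute x = -3 + u, y = 0 + v and expand: f = -u**2*v - u**2 + u*v**2 + v**3 + v**2.
No constant or linear terms (consistent with a singular point). Quadratic part: -u**2 + v**2. Cubic part: -u**2*v + u*v**2 + v**3.
The quadratic part v**2 - u**2 = (v − u)(v + u) splits into two distinct linear factors, so there are two distinct tangent lines y − 0 = ±(x − -3) — this is a node (ordinary double point).
Classification: node.


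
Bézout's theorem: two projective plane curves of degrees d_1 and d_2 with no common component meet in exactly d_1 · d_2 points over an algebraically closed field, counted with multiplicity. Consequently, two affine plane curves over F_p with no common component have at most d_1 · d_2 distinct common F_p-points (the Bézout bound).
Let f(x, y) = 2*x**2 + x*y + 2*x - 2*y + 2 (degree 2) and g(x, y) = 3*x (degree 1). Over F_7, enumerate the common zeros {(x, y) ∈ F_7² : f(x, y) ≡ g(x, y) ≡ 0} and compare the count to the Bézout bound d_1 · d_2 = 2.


Common zeros: {(0, 1)}; count = 1; Bézout bound = 2.

deg(f) = 2, deg(g) = 1, so Bézout bound = 2.
Scan x ∈ F_7. For each x, list the y ∈ F_7 with f(x, y) ≡ 0 and those with g(x, y) ≡ 0 (mod 7); the common zeros in that column are the intersection.
  x = 0: f ≡ 0 at y ∈ {1}; g ≡ 0 at y ∈ {0, 1, 2, 3, 4, 5, 6}; common: {1}.
  x = 1: f ≡ 0 at y ∈ {6}; g ≡ 0 at y ∈ ∅; common: ∅.
  x = 2: f ≡ 0 at y ∈ {0, 1, 2, 3, 4, 5, 6}; g ≡ 0 at y ∈ ∅; common: ∅.
  x = 3: f ≡ 0 at y ∈ {2}; g ≡ 0 at y ∈ ∅; common: ∅.
  x = 4: f ≡ 0 at y ∈ {0}; g ≡ 0 at y ∈ ∅; common: ∅.
  x = 5: f ≡ 0 at y ∈ {5}; g ≡ 0 at y ∈ ∅; common: ∅.
  x = 6: f ≡ 0 at y ∈ {3}; g ≡ 0 at y ∈ ∅; common: ∅.
Collecting: common zeros = {(0, 1)}, so the count is 1.
Comparison with the Bézout bound: 1 ≤ 2 = deg(f)·deg(g), as expected for curves with no common component (the affine F_7-count falls short of the bound because intersections may lie at infinity, over extension fields, or carry multiplicity).


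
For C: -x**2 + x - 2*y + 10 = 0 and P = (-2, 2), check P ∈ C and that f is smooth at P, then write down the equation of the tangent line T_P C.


Tangent line at P: 5*x - 2*y + 14 = 0.

Step 1: f(-2, 2) = 0, so P lies on C.
Step 2: partial derivatives
  f_x(x, y) = 1 - 2*x, f_y(x, y) = -2.
  f_x(P) = 5, f_y(P) = -2 (gradient nonzero, so P is smooth).
Step 3: tangent line at P: 5·(x − -2) + -2·(y − 2) = 0.
Expanding: 5*x - 2*y + 14 = 0.


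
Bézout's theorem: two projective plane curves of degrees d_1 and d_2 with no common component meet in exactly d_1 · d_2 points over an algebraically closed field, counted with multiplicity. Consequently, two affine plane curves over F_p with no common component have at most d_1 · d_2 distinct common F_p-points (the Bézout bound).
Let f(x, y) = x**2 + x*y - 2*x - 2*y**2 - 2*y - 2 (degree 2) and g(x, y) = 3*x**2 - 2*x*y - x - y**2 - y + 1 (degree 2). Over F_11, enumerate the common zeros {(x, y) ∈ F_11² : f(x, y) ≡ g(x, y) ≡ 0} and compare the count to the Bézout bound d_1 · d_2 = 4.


Common zeros: ∅; count = 0; Bézout bound = 4.

deg(f) = 2, deg(g) = 2, so Bézout bound = 4.
Scan x ∈ F_11. For each x, list the y ∈ F_11 with f(x, y) ≡ 0 and those with g(x, y) ≡ 0 (mod 11); the common zeros in that column are the intersection.
  x = 0: f ≡ 0 at y ∈ ∅; g ≡ 0 at y ∈ {3, 7}; common: ∅.
  x = 1: f ≡ 0 at y ∈ ∅; g ≡ 0 at y ∈ ∅; common: ∅.
  x = 2: f ≡ 0 at y ∈ ∅; g ≡ 0 at y ∈ {0, 6}; common: ∅.
  x = 3: f ≡ 0 at y ∈ {1, 5}; g ≡ 0 at y ∈ ∅; common: ∅.
  x = 4: f ≡ 0 at y ∈ ∅; g ≡ 0 at y ∈ ∅; common: ∅.
  x = 5: f ≡ 0 at y ∈ {2, 5}; g ≡ 0 at y ∈ {4, 7}; common: ∅.
  x = 6: f ≡ 0 at y ∈ {0, 2}; g ≡ 0 at y ∈ {3, 6}; common: ∅.
  x = 7: f ≡ 0 at y ∈ {0, 8}; g ≡ 0 at y ∈ ∅; common: ∅.
  x = 8: f ≡ 0 at y ∈ ∅; g ≡ 0 at y ∈ ∅; common: ∅.
  x = 9: f ≡ 0 at y ∈ {1, 8}; g ≡ 0 at y ∈ {4, 10}; common: ∅.
  x = 10: f ≡ 0 at y ∈ ∅; g ≡ 0 at y ∈ ∅; common: ∅.
Collecting: common zeros = ∅, so the count is 0.
Comparison with the Bézout bound: 0 ≤ 4 = deg(f)·deg(g), as expected for curves with no common component (the affine F_11-count falls short of the bound because intersections may lie at infinity, over extension fields, or carry multiplicity).


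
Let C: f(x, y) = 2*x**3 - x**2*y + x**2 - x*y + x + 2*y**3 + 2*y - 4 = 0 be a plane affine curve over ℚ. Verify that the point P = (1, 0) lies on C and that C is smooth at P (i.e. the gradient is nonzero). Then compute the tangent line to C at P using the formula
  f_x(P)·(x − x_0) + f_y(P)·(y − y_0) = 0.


Tangent line at P: 9*x - 9 = 0.

Step 1: f(1, 0) = 0, so P lies on C.
Step 2: partial derivatives
  f_x(x, y) = 6*x**2 - 2*x*y + 2*x - y + 1, f_y(x, y) = -x**2 - x + 6*y**2 + 2.
  f_x(P) = 9, f_y(P) = 0 (gradient nonzero, so P is smooth).
Step 3: tangent line at P: 9·(x − 1) + 0·(y − 0) = 0.
Expanding: 9*x - 9 = 0.


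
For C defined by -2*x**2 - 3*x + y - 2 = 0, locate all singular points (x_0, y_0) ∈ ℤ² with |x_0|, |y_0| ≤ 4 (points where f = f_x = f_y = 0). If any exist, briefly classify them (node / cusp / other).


No singular points in the scanned grid; C is smooth there.

Compute partial derivatives:
  f_x = -4*x - 3.
  f_y = 1.
f_y = 1 is a nonzero constant, so f_y never vanishes: no point (x, y) can satisfy f = f_x = f_y = 0. In particular no (x, y) ∈ {−4, ..., 4}² is singular; the curve is smooth.


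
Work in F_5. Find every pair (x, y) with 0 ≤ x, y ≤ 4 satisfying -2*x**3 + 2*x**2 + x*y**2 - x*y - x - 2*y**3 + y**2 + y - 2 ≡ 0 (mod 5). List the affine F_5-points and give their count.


Affine F_5-points: {(0, 4), (3, 2), (3, 3), (4, 3)}; count = 4.

For each of the 25 pairs (x, y) ∈ F_5², evaluate f(x, y) mod 5. Record the zeros.
  x = 0: [0↦3, 1↦3, 2↦3, 3↦1, 4↦0]  zeros at y ∈ {4}
  x = 1: [0↦2, 1↦2, 2↦4, 3↦1, 4↦1]  zeros at y ∈ ∅
  x = 2: [0↦3, 1↦3, 2↦2, 3↦3, 4↦4]  zeros at y ∈ ∅
  x = 3: [0↦4, 1↦4, 2↦0, 3↦0, 4↦2]  zeros at y ∈ {2, 3}
  x = 4: [0↦3, 1↦3, 2↦1, 3↦0, 4↦3]  zeros at y ∈ {3}
Collecting zeros: affine points = {(0, 4), (3, 2), (3, 3), (4, 3)}.
Total count |C(F_5)_aff| = 4.
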